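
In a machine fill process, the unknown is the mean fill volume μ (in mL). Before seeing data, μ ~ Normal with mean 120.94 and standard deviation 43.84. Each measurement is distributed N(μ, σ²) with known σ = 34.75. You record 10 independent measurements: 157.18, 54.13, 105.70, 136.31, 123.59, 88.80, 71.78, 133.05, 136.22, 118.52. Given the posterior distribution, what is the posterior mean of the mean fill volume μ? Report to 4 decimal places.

113.0253

For Normal data with known variance σ², a Normal(μ₀, σ₀²) prior on μ is conjugate. Posterior precision = 1/σ₀² + n/σ²; posterior mean is the precision-weighted average of μ₀ and x̄.
Σxᵢ = 157.18 + 54.13 + 105.70 + 136.31 + 123.59 + 88.80 + 71.78 + 133.05 + 136.22 + 118.52 = 1125.28, so n·x̄ = 1125.28.
σ₀² = 43.84² = 1921.9456, σ² = 34.75² = 1207.5625; σ² + n·σ₀² = 1207.5625 + 10·1921.9456 = 20427.0185.
Posterior mean = (μ₀/σ₀² + n·x̄/σ²)/(1/σ₀² + n/σ²) = (σ²·μ₀ + σ₀²·n·x̄)/(σ² + n·σ₀²) = (1207.5625·120.94 + 1921.9456·1125.28)/20427.0185 = 2308769.553518/20427.0185 = 113.0253.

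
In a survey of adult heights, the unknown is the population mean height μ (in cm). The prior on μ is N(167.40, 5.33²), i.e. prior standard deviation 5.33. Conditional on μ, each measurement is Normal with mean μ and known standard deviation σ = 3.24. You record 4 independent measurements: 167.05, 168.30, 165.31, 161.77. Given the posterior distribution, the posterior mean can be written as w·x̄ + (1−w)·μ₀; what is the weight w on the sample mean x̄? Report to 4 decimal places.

For Normal data with known variance σ², a Normal(μ₀, σ₀²) prior on μ is conjugate. Posterior precision = 1/σ₀² + n/σ²; posterior mean is the precision-weighted average of μ₀ and x̄.
σ₀² = 5.33² = 28.4089, σ² = 3.24² = 10.4976. Prior precision 1/σ₀² = 1/28.4089; data precision n/σ² = 4/10.4976.
w = (n/σ²)/(1/σ₀² + n/σ²) = n·σ₀²/(σ² + n·σ₀²) = 4·28.4089/(10.4976 + 4·28.4089) = 113.6356/124.1332 = 0.9154.

0.9154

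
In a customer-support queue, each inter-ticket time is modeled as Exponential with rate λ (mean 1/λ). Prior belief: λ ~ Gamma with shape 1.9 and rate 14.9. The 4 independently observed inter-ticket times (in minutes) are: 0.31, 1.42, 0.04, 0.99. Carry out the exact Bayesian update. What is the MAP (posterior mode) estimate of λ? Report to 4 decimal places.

0.2775

With a Gamma(shape α, rate β) prior on the exponential rate λ, the posterior after n observations with total T = Σxᵢ is Gamma(α+n, β+T).
Sum of observations T = 2.76 minutes; n = 4.
Posterior: Gamma(1.9+4, 14.9+2.76) = Gamma(5.9, 17.66).
Mode = (α−1)/β = 0.2775.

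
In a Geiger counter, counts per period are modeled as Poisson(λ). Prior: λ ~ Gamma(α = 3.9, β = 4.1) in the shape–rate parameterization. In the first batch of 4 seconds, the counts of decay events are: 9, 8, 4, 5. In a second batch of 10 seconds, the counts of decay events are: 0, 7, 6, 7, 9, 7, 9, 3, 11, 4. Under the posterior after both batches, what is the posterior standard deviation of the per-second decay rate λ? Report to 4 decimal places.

With a Gamma(shape α, rate β) prior, the Poisson likelihood is conjugate: the posterior is Gamma(α + ΣXᵢ, β + n).
Batch 1: sum of counts S = 26 over n = 4 seconds.
After batch 1: Gamma(α+S, β+n) = Gamma(3.9+26, 4.1+4) = Gamma(29.9, 8.1).
Batch 2: sum of counts S = 63 over n = 10 seconds.
After batch 2: Gamma(α+S, β+n) = Gamma(29.9+63, 8.1+10) = Gamma(92.9, 18.1).
SD = √α/β = √92.9/18.1 = 0.5325.

0.5325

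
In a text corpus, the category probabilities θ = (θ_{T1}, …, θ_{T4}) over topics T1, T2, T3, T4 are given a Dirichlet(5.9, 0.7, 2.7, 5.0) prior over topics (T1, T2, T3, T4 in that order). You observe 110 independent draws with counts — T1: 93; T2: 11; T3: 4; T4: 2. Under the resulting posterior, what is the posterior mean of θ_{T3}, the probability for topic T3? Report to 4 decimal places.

0.0539

The Dirichlet prior is conjugate to the Multinomial likelihood: each posterior αⱼ = prior αⱼ + observed count nⱼ.
Posterior concentration: (98.9, 11.7, 6.7, 7.0), total = 124.3.
E[θ_{T3}|data] = α_{T3}/Σα = 6.7/124.3 = 0.0539.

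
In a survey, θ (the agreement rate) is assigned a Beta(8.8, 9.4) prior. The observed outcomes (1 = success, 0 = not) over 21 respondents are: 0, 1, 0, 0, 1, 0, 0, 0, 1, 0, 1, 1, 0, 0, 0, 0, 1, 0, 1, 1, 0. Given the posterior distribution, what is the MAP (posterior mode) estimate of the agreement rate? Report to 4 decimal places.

0.4247

The Beta prior is conjugate to a Binomial/Bernoulli likelihood; the update adds successes to α and failures to β.
Posterior: Beta(α+k, β+n−k) = Beta(8.8+8, 9.4+13) = Beta(16.8, 22.4).
Mode of Beta(a,b) for a,b>1 is (a−1)/(a+b−2) = 15.8/37.2 = 0.4247.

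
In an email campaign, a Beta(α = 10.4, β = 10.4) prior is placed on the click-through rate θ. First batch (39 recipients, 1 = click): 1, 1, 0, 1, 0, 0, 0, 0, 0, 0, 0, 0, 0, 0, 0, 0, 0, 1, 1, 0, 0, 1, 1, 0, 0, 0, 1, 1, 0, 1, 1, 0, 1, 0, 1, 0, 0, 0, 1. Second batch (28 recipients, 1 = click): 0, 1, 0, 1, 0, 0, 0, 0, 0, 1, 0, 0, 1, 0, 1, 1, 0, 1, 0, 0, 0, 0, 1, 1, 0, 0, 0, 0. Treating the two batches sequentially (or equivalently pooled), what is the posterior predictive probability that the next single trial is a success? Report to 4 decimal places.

0.3804

The Beta prior is conjugate to a Binomial/Bernoulli likelihood; the update adds successes to α and failures to β.
After batch 1: Beta(10.4+14, 10.4+25) = Beta(24.4, 35.4).
After batch 2: Beta(24.4+9, 35.4+19) = Beta(33.4, 54.4).
For a single future Bernoulli trial, P(success | data) = α/(α+β) = 0.3804.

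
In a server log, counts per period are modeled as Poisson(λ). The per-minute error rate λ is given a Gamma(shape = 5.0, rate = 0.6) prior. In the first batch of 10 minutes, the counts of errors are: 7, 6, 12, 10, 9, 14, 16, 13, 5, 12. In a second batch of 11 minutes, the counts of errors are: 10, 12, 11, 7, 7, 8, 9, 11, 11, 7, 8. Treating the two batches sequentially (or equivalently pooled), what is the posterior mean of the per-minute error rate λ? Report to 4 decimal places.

With a Gamma(shape α, rate β) prior, the Poisson likelihood is conjugate: the posterior is Gamma(α + ΣXᵢ, β + n).
Batch 1: sum of counts S = 104 over n = 10 minutes.
After batch 1: Gamma(α+S, β+n) = Gamma(5.0+104, 0.6+10) = Gamma(109.0, 10.6).
Batch 2: sum of counts S = 101 over n = 11 minutes.
After batch 2: Gamma(α+S, β+n) = Gamma(109.0+101, 10.6+11) = Gamma(210.0, 21.6).
Posterior mean = α/β = 210.0/21.6 = 9.7222.

9.7222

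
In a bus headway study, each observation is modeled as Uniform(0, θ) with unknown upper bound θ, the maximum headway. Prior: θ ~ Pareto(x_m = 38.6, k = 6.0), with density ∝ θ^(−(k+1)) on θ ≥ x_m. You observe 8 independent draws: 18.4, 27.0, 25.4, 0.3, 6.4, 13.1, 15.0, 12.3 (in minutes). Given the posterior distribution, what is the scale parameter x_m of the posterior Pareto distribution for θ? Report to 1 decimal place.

38.6

A Pareto(scale x_m, shape k) prior on the upper bound θ of Uniform(0, θ) is conjugate: posterior is Pareto(max(x_m, max xᵢ), k + n).
Sample maximum = 27.0; prior scale x_m = 38.6 → posterior scale = max = 38.6.
Posterior shape = 6.0 + 8 = 14.0.
Posterior scale x_m = 38.6.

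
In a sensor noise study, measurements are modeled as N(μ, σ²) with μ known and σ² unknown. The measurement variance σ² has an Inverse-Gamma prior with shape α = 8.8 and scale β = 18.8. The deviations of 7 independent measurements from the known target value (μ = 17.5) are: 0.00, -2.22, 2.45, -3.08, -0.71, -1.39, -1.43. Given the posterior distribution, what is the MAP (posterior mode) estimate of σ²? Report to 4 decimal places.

With known mean μ and an Inverse-Gamma(α, β) prior on σ², the Normal likelihood is conjugate: posterior is Inv-Gamma(α + n/2, β + Σ(xᵢ−μ)²/2).
Σ(xᵢ−μ)² = (0.00)² + (-2.22)² + (2.45)² + (-3.08)² + (-0.71)² + (-1.39)² + (-1.43)² = 24.8984.
Posterior: Inv-Gamma(8.8 + 7/2, 18.8 + 24.8984/2) = Inv-Gamma(12.30, 31.24920).
Mode = β/(α+1) = 31.24920/13.30 = 2.3496.

2.3496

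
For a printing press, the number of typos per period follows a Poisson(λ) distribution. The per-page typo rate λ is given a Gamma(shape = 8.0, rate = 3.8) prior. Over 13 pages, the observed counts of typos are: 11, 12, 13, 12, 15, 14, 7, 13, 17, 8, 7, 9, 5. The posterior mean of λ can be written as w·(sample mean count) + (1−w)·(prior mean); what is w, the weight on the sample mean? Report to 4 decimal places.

With a Gamma(shape α, rate β) prior, the Poisson likelihood is conjugate: the posterior is Gamma(α + ΣXᵢ, β + n).
Posterior mean = (α₀+S)/(β₀+n) = [n/(β₀+n)]·(S/n) + [β₀/(β₀+n)]·(α₀/β₀), so only n and β₀ enter the weight.
Weight on data w = n/(β₀+n) = 13/(3.8+13) = 13/16.8 = 0.7738.

0.7738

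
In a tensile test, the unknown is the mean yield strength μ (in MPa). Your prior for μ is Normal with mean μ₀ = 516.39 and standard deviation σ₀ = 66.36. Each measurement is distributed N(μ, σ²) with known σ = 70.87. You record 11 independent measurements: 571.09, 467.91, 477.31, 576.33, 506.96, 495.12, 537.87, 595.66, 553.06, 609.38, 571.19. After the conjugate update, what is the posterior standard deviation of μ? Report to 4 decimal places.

20.3396

For Normal data with known variance σ², a Normal(μ₀, σ₀²) prior on μ is conjugate. Posterior precision = 1/σ₀² + n/σ²; posterior mean is the precision-weighted average of μ₀ and x̄.
σ₀² = 66.36² = 4403.6496, σ² = 70.87² = 5022.5569; σ² + n·σ₀² = 5022.5569 + 11·4403.6496 = 53462.7025.
Posterior precision = 1/σ₀² + n/σ² = 1/4403.6496 + 11/5022.5569 = (σ² + n·σ₀²)/(σ₀²σ²) = 53462.7025/(4403.6496·5022.5569); posterior variance σₙ² = σ₀²σ²/(σ² + n·σ₀²) = 4403.6496·5022.5569/53462.7025 = 413.701135.
Posterior SD = √σₙ² = √(4403.6496·5022.5569/53462.7025) = 20.3396.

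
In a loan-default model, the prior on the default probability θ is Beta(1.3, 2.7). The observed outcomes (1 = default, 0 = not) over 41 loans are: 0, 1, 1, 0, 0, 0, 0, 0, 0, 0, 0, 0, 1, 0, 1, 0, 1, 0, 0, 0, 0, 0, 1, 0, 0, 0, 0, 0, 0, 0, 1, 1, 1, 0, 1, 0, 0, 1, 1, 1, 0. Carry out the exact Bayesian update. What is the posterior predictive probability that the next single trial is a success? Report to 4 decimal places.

0.3178

The Beta prior is conjugate to a Binomial/Bernoulli likelihood; the update adds successes to α and failures to β.
Posterior: Beta(α+k, β+n−k) = Beta(1.3+13, 2.7+28) = Beta(14.3, 30.7).
For a single future Bernoulli trial, P(success | data) = α/(α+β) = 0.3178.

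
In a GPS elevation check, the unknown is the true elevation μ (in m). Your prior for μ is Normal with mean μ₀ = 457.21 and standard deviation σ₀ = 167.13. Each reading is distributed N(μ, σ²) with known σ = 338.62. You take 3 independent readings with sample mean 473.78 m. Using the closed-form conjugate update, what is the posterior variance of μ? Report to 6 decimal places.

For Normal data with known variance σ², a Normal(μ₀, σ₀²) prior on μ is conjugate. Posterior precision = 1/σ₀² + n/σ²; posterior mean is the precision-weighted average of μ₀ and x̄.
σ₀² = 167.13² = 27932.4369, σ² = 338.62² = 114663.5044; σ² + n·σ₀² = 114663.5044 + 3·27932.4369 = 198460.8151.
Posterior precision = 1/σ₀² + n/σ² = 1/27932.4369 + 3/114663.5044 = (σ² + n·σ₀²)/(σ₀²σ²) = 198460.8151/(27932.4369·114663.5044); posterior variance σₙ² = σ₀²σ²/(σ² + n·σ₀²) = 27932.4369·114663.5044/198460.8151 = 16138.355069.

16138.355069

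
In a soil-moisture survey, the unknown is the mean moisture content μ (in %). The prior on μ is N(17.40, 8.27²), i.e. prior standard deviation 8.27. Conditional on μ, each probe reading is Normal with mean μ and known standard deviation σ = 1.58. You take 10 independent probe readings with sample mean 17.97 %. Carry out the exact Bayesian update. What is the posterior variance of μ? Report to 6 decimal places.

0.248732

For Normal data with known variance σ², a Normal(μ₀, σ₀²) prior on μ is conjugate. Posterior precision = 1/σ₀² + n/σ²; posterior mean is the precision-weighted average of μ₀ and x̄.
σ₀² = 8.27² = 68.3929, σ² = 1.58² = 2.4964; σ² + n·σ₀² = 2.4964 + 10·68.3929 = 686.4254.
Posterior precision = 1/σ₀² + n/σ² = 1/68.3929 + 10/2.4964 = (σ² + n·σ₀²)/(σ₀²σ²) = 686.4254/(68.3929·2.4964); posterior variance σₙ² = σ₀²σ²/(σ² + n·σ₀²) = 68.3929·2.4964/686.4254 = 0.248732.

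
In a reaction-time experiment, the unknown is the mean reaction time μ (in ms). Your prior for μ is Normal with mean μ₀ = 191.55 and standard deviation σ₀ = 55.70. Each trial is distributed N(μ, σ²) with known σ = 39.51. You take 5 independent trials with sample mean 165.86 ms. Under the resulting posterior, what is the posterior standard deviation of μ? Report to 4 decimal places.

For Normal data with known variance σ², a Normal(μ₀, σ₀²) prior on μ is conjugate. Posterior precision = 1/σ₀² + n/σ²; posterior mean is the precision-weighted average of μ₀ and x̄.
σ₀² = 55.70² = 3102.49, σ² = 39.51² = 1561.0401; σ² + n·σ₀² = 1561.0401 + 5·3102.49 = 17073.4901.
Posterior precision = 1/σ₀² + n/σ² = 1/3102.49 + 5/1561.0401 = (σ² + n·σ₀²)/(σ₀²σ²) = 17073.4901/(3102.49·1561.0401); posterior variance σₙ² = σ₀²σ²/(σ² + n·σ₀²) = 3102.49·1561.0401/17073.4901 = 283.662641.
Posterior SD = √σₙ² = √(3102.49·1561.0401/17073.4901) = 16.8423.

16.8423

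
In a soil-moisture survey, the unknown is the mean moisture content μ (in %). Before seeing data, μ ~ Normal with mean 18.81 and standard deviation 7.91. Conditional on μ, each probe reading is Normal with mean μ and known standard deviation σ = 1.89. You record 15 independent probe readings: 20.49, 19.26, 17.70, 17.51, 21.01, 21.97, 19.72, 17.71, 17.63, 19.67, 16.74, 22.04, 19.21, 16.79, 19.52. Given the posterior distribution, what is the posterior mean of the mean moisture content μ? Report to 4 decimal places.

For Normal data with known variance σ², a Normal(μ₀, σ₀²) prior on μ is conjugate. Posterior precision = 1/σ₀² + n/σ²; posterior mean is the precision-weighted average of μ₀ and x̄.
Σxᵢ = 20.49 + 19.26 + 17.70 + 17.51 + 21.01 + 21.97 + 19.72 + 17.71 + 17.63 + 19.67 + 16.74 + 22.04 + 19.21 + 16.79 + 19.52 = 286.97, so n·x̄ = 286.97.
σ₀² = 7.91² = 62.5681, σ² = 1.89² = 3.5721; σ² + n·σ₀² = 3.5721 + 15·62.5681 = 942.0936.
Posterior mean = (μ₀/σ₀² + n·x̄/σ²)/(1/σ₀² + n/σ²) = (σ²·μ₀ + σ₀²·n·x̄)/(σ² + n·σ₀²) = (3.5721·18.81 + 62.5681·286.97)/942.0936 = 18022.358858/942.0936 = 19.1301.

19.1301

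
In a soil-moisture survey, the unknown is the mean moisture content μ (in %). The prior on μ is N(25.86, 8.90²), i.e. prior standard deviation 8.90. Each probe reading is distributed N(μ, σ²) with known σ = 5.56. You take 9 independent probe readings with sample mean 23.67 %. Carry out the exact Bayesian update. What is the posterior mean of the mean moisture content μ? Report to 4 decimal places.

23.7610

For Normal data with known variance σ², a Normal(μ₀, σ₀²) prior on μ is conjugate. Posterior precision = 1/σ₀² + n/σ²; posterior mean is the precision-weighted average of μ₀ and x̄.
n·x̄ = 9·23.67 = 213.03.
σ₀² = 8.90² = 79.21, σ² = 5.56² = 30.9136; σ² + n·σ₀² = 30.9136 + 9·79.21 = 743.8036.
Posterior mean = (μ₀/σ₀² + n·x̄/σ²)/(1/σ₀² + n/σ²) = (σ²·μ₀ + σ₀²·n·x̄)/(σ² + n·σ₀²) = (30.9136·25.86 + 79.21·213.03)/743.8036 = 17673.531996/743.8036 = 23.7610.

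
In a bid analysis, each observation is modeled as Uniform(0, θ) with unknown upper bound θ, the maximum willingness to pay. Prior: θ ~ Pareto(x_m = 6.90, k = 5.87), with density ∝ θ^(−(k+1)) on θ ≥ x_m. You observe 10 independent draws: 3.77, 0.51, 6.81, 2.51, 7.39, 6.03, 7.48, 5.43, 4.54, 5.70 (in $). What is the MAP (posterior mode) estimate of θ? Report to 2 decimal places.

7.48

A Pareto(scale x_m, shape k) prior on the upper bound θ of Uniform(0, θ) is conjugate: posterior is Pareto(max(x_m, max xᵢ), k + n).
Sample maximum = 7.48; prior scale x_m = 6.90 → posterior scale = max = 7.48.
Posterior shape = 5.87 + 10 = 15.87.
The Pareto density is decreasing on [x_m, ∞), so the mode is x_m = 7.48.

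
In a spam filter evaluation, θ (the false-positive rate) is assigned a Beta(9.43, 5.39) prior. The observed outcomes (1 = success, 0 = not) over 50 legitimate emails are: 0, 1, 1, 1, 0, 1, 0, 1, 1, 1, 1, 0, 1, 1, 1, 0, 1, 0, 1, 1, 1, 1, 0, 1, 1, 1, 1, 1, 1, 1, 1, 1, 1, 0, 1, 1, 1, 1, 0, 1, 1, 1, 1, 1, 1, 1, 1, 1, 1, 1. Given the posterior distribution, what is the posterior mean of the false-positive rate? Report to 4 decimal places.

The Beta prior is conjugate to a Binomial/Bernoulli likelihood; the update adds successes to α and failures to β.
Posterior: Beta(α+k, β+n−k) = Beta(9.43+41, 5.39+9) = Beta(50.43, 14.39).
Posterior mean = α/(α+β) = 50.43/64.82 = 0.7780.

0.7780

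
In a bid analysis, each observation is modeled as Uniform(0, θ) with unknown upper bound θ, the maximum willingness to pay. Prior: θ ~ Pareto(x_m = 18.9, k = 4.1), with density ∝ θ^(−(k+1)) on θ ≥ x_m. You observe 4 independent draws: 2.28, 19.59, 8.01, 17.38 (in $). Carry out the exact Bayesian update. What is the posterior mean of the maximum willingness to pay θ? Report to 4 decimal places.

22.3492

A Pareto(scale x_m, shape k) prior on the upper bound θ of Uniform(0, θ) is conjugate: posterior is Pareto(max(x_m, max xᵢ), k + n).
Sample maximum = 19.59; prior scale x_m = 18.9 → posterior scale = max = 19.59.
Posterior shape = 4.1 + 4 = 8.1.
E[θ|data] = k·x_m/(k−1) = 8.1·19.59/7.1 = 22.3492.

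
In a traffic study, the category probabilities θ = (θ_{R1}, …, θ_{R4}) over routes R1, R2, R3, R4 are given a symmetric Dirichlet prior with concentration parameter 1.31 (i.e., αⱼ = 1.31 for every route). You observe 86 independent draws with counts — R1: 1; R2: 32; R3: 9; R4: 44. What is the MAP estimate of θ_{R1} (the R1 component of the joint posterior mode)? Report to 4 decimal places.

The Dirichlet prior is conjugate to the Multinomial likelihood: each posterior αⱼ = prior αⱼ + observed count nⱼ.
Posterior concentration: (2.31, 33.31, 10.31, 45.31), total = 91.24.
Joint mode component: (α_{R1}−1)/(Σα−K) = 1.31/87.24 = 0.0150.

0.0150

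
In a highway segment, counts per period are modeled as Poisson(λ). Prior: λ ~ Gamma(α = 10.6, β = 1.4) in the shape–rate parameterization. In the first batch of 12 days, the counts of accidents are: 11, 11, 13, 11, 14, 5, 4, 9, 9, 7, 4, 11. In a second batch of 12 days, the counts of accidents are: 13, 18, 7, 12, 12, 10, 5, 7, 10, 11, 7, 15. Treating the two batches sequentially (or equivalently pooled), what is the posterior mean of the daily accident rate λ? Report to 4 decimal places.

With a Gamma(shape α, rate β) prior, the Poisson likelihood is conjugate: the posterior is Gamma(α + ΣXᵢ, β + n).
Batch 1: sum of counts S = 109 over n = 12 days.
After batch 1: Gamma(α+S, β+n) = Gamma(10.6+109, 1.4+12) = Gamma(119.6, 13.4).
Batch 2: sum of counts S = 127 over n = 12 days.
After batch 2: Gamma(α+S, β+n) = Gamma(119.6+127, 13.4+12) = Gamma(246.6, 25.4).
Posterior mean = α/β = 246.6/25.4 = 9.7087.

9.7087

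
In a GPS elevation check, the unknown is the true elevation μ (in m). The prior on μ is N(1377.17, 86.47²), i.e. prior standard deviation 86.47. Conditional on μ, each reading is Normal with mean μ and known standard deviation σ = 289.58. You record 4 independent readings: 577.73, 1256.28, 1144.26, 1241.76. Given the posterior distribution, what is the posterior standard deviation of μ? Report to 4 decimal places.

For Normal data with known variance σ², a Normal(μ₀, σ₀²) prior on μ is conjugate. Posterior precision = 1/σ₀² + n/σ²; posterior mean is the precision-weighted average of μ₀ and x̄.
σ₀² = 86.47² = 7477.0609, σ² = 289.58² = 83856.5764; σ² + n·σ₀² = 83856.5764 + 4·7477.0609 = 113764.82.
Posterior precision = 1/σ₀² + n/σ² = 1/7477.0609 + 4/83856.5764 = (σ² + n·σ₀²)/(σ₀²σ²) = 113764.82/(7477.0609·83856.5764); posterior variance σₙ² = σ₀²σ²/(σ² + n·σ₀²) = 7477.0609·83856.5764/113764.82 = 5511.376264.
Posterior SD = √σₙ² = √(7477.0609·83856.5764/113764.82) = 74.2386.

74.2386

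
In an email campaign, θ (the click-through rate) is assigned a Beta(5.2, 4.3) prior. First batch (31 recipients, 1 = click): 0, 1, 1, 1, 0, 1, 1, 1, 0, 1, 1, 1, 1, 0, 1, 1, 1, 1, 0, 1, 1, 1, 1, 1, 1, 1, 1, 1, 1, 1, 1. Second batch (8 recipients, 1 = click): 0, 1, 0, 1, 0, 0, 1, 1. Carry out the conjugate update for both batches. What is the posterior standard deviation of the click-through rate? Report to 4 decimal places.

The Beta prior is conjugate to a Binomial/Bernoulli likelihood; the update adds successes to α and failures to β.
After batch 1: Beta(5.2+26, 4.3+5) = Beta(31.2, 9.3).
After batch 2: Beta(31.2+4, 9.3+4) = Beta(35.2, 13.3).
Var = αβ/((α+β)²(α+β+1)) = 35.2·13.3/(48.5²·49.5) = 0.00402074; SD = √0.00402074 = 0.0634.

0.0634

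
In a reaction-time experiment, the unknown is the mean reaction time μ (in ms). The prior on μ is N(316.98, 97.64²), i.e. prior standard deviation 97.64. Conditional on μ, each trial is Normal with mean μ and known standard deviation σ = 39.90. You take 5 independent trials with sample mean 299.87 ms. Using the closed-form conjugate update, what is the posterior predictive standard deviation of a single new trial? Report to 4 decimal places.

43.5904

For Normal data with known variance σ², a Normal(μ₀, σ₀²) prior on μ is conjugate. Posterior precision = 1/σ₀² + n/σ²; posterior mean is the precision-weighted average of μ₀ and x̄.
σ₀² = 97.64² = 9533.5696, σ² = 39.90² = 1592.01; σ² + n·σ₀² = 1592.01 + 5·9533.5696 = 49259.858.
Posterior precision = 1/σ₀² + n/σ² = 1/9533.5696 + 5/1592.01 = (σ² + n·σ₀²)/(σ₀²σ²) = 49259.858/(9533.5696·1592.01); posterior variance σₙ² = σ₀²σ²/(σ² + n·σ₀²) = 9533.5696·1592.01/49259.858 = 308.111691.
Predictive variance for one new observation = σₙ² + σ² = 9533.5696·1592.01/49259.858 + 1592.01 = σ²·(σ₀² + 49259.858)/49259.858 = 1592.01·58793.4276/49259.858 = 1900.121691; SD = √(1592.01·58793.4276/49259.858) = 43.5904.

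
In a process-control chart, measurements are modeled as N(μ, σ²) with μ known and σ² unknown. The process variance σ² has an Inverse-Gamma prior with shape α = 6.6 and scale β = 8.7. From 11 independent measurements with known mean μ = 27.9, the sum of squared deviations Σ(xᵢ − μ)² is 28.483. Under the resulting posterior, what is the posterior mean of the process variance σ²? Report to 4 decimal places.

With known mean μ and an Inverse-Gamma(α, β) prior on σ², the Normal likelihood is conjugate: posterior is Inv-Gamma(α + n/2, β + Σ(xᵢ−μ)²/2).
Posterior: Inv-Gamma(6.6 + 11/2, 8.7 + 28.483/2) = Inv-Gamma(12.10, 22.9415).
E[σ²|data] = β/(α−1) = 22.9415/11.10 = 2.0668.

2.0668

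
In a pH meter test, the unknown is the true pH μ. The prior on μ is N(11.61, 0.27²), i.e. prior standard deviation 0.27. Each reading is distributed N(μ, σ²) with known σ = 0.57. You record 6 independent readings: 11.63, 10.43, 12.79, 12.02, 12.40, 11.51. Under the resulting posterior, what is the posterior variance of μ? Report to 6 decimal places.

0.031071

For Normal data with known variance σ², a Normal(μ₀, σ₀²) prior on μ is conjugate. Posterior precision = 1/σ₀² + n/σ²; posterior mean is the precision-weighted average of μ₀ and x̄.
σ₀² = 0.27² = 0.0729, σ² = 0.57² = 0.3249; σ² + n·σ₀² = 0.3249 + 6·0.0729 = 0.7623.
Posterior precision = 1/σ₀² + n/σ² = 1/0.0729 + 6/0.3249 = (σ² + n·σ₀²)/(σ₀²σ²) = 0.7623/(0.0729·0.3249); posterior variance σₙ² = σ₀²σ²/(σ² + n·σ₀²) = 0.0729·0.3249/0.7623 = 0.031071.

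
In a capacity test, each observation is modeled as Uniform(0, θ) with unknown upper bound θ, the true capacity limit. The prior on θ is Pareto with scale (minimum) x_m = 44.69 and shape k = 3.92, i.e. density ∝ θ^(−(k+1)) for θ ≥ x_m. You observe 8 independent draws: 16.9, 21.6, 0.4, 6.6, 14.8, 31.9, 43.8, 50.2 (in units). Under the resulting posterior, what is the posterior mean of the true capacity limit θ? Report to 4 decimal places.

A Pareto(scale x_m, shape k) prior on the upper bound θ of Uniform(0, θ) is conjugate: posterior is Pareto(max(x_m, max xᵢ), k + n).
Sample maximum = 50.2; prior scale x_m = 44.69 → posterior scale = max = 50.20.
Posterior shape = 3.92 + 8 = 11.92.
E[θ|data] = k·x_m/(k−1) = 11.92·50.20/10.92 = 54.7971.

54.7971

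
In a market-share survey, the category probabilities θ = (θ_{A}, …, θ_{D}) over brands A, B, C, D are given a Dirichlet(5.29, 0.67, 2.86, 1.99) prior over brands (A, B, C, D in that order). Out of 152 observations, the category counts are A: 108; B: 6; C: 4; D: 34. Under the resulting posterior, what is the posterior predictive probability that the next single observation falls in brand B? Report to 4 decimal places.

The Dirichlet prior is conjugate to the Multinomial likelihood: each posterior αⱼ = prior αⱼ + observed count nⱼ.
Posterior concentration: (113.29, 6.67, 6.86, 35.99), total = 162.81.
P(next = B | data) = α_{B}/Σα = 0.0410.

0.0410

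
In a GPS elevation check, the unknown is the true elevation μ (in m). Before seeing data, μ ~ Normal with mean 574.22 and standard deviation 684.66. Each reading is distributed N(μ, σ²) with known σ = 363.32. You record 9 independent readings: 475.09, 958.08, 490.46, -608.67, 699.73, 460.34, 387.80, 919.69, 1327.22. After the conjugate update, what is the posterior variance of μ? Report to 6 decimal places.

For Normal data with known variance σ², a Normal(μ₀, σ₀²) prior on μ is conjugate. Posterior precision = 1/σ₀² + n/σ²; posterior mean is the precision-weighted average of μ₀ and x̄.
σ₀² = 684.66² = 468759.3156, σ² = 363.32² = 132001.4224; σ² + n·σ₀² = 132001.4224 + 9·468759.3156 = 4350835.2628.
Posterior precision = 1/σ₀² + n/σ² = 1/468759.3156 + 9/132001.4224 = (σ² + n·σ₀²)/(σ₀²σ²) = 4350835.2628/(468759.3156·132001.4224); posterior variance σₙ² = σ₀²σ²/(σ² + n·σ₀²) = 468759.3156·132001.4224/4350835.2628 = 14221.843091.

14221.843091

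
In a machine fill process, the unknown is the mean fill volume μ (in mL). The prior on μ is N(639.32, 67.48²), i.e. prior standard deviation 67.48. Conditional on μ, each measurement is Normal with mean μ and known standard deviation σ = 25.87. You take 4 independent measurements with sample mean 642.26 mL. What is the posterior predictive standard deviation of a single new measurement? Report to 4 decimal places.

For Normal data with known variance σ², a Normal(μ₀, σ₀²) prior on μ is conjugate. Posterior precision = 1/σ₀² + n/σ²; posterior mean is the precision-weighted average of μ₀ and x̄.
σ₀² = 67.48² = 4553.5504, σ² = 25.87² = 669.2569; σ² + n·σ₀² = 669.2569 + 4·4553.5504 = 18883.4585.
Posterior precision = 1/σ₀² + n/σ² = 1/4553.5504 + 4/669.2569 = (σ² + n·σ₀²)/(σ₀²σ²) = 18883.4585/(4553.5504·669.2569); posterior variance σₙ² = σ₀²σ²/(σ² + n·σ₀²) = 4553.5504·669.2569/18883.4585 = 161.384368.
Predictive variance for one new observation = σₙ² + σ² = 4553.5504·669.2569/18883.4585 + 669.2569 = σ²·(σ₀² + 18883.4585)/18883.4585 = 669.2569·23437.0089/18883.4585 = 830.641268; SD = √(669.2569·23437.0089/18883.4585) = 28.8208.

28.8208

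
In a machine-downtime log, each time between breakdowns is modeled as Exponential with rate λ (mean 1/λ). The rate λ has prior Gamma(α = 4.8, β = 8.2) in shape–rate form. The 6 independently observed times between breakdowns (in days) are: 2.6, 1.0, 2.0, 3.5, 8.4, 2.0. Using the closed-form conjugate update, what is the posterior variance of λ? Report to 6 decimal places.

0.014076

With a Gamma(shape α, rate β) prior on the exponential rate λ, the posterior after n observations with total T = Σxᵢ is Gamma(α+n, β+T).
Sum of observations T = 19.5 days; n = 6.
Posterior: Gamma(4.8+6, 8.2+19.5) = Gamma(10.8, 27.7).
Var = α/β² = 0.014076.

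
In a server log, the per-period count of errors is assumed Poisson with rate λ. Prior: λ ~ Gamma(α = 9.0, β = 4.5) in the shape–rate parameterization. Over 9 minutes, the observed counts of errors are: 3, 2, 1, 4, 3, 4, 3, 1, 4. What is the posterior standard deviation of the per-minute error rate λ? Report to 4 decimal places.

With a Gamma(shape α, rate β) prior, the Poisson likelihood is conjugate: the posterior is Gamma(α + ΣXᵢ, β + n).
Sum of counts S = 25 over n = 9 minutes.
Posterior: Gamma(α+S, β+n) = Gamma(9.0+25, 4.5+9) = Gamma(34.0, 13.5).
SD = √α/β = √34.0/13.5 = 0.4319.

0.4319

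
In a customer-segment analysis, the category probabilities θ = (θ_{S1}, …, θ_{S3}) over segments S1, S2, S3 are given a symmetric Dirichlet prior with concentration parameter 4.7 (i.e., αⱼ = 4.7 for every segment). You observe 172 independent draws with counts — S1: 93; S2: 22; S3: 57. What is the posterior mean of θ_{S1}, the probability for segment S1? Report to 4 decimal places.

0.5250

The Dirichlet prior is conjugate to the Multinomial likelihood: each posterior αⱼ = prior αⱼ + observed count nⱼ.
Posterior concentration: (97.7, 26.7, 61.7), total = 186.1.
E[θ_{S1}|data] = α_{S1}/Σα = 97.7/186.1 = 0.5250.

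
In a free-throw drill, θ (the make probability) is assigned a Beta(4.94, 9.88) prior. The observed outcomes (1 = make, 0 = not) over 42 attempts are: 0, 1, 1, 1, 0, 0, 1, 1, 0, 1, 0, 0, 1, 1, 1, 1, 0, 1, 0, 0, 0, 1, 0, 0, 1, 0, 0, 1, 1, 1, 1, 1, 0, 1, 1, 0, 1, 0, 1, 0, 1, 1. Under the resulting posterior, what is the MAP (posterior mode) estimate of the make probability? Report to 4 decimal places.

0.5097

The Beta prior is conjugate to a Binomial/Bernoulli likelihood; the update adds successes to α and failures to β.
Posterior: Beta(α+k, β+n−k) = Beta(4.94+24, 9.88+18) = Beta(28.94, 27.88).
Mode of Beta(a,b) for a,b>1 is (a−1)/(a+b−2) = 27.94/54.82 = 0.5097.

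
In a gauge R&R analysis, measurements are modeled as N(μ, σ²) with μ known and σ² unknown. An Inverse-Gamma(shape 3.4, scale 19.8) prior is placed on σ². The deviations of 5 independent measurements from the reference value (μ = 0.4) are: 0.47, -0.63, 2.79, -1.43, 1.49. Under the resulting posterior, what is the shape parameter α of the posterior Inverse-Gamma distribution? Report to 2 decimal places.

5.90

With known mean μ and an Inverse-Gamma(α, β) prior on σ², the Normal likelihood is conjugate: posterior is Inv-Gamma(α + n/2, β + Σ(xᵢ−μ)²/2).
Σ(xᵢ−μ)² = (0.47)² + (-0.63)² + (2.79)² + (-1.43)² + (1.49)² = 12.6669.
Posterior: Inv-Gamma(3.4 + 5/2, 19.8 + 12.6669/2) = Inv-Gamma(5.90, 26.13345).
Posterior α = 5.90.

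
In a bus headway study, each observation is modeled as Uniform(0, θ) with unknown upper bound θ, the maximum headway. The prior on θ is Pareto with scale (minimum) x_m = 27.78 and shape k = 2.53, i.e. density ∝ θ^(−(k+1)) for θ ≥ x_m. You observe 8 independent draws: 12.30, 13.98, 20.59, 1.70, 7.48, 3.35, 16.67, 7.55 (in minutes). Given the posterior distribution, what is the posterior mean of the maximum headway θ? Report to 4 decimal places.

30.6950

A Pareto(scale x_m, shape k) prior on the upper bound θ of Uniform(0, θ) is conjugate: posterior is Pareto(max(x_m, max xᵢ), k + n).
Sample maximum = 20.59; prior scale x_m = 27.78 → posterior scale = max = 27.78.
Posterior shape = 2.53 + 8 = 10.53.
E[θ|data] = k·x_m/(k−1) = 10.53·27.78/9.53 = 30.6950.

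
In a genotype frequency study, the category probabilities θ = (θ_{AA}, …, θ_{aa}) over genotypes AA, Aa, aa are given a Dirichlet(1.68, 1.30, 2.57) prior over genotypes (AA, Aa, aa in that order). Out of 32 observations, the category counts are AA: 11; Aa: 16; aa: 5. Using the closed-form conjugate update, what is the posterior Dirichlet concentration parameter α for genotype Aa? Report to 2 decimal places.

The Dirichlet prior is conjugate to the Multinomial likelihood: each posterior αⱼ = prior αⱼ + observed count nⱼ.
Posterior concentration: (12.68, 17.30, 7.57), total = 37.55.
α_{Aa} = 1.30 + 16 = 17.30.

17.30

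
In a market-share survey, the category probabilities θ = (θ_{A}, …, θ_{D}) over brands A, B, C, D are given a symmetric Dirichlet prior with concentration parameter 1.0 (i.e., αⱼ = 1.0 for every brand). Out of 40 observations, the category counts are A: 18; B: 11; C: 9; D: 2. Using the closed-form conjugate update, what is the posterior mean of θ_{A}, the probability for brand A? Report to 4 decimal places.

The Dirichlet prior is conjugate to the Multinomial likelihood: each posterior αⱼ = prior αⱼ + observed count nⱼ.
Posterior concentration: (19.0, 12.0, 10.0, 3.0), total = 44.0.
E[θ_{A}|data] = α_{A}/Σα = 19.0/44.0 = 0.4318.

0.4318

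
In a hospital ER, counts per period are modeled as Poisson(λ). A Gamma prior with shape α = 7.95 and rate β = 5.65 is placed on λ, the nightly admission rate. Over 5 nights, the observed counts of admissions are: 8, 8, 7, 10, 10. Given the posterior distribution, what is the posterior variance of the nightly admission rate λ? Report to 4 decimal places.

0.4492

With a Gamma(shape α, rate β) prior, the Poisson likelihood is conjugate: the posterior is Gamma(α + ΣXᵢ, β + n).
Sum of counts S = 43 over n = 5 nights.
Posterior: Gamma(α+S, β+n) = Gamma(7.95+43, 5.65+5) = Gamma(50.95, 10.65).
Var = α/β² = 50.95/10.65² = 0.4492.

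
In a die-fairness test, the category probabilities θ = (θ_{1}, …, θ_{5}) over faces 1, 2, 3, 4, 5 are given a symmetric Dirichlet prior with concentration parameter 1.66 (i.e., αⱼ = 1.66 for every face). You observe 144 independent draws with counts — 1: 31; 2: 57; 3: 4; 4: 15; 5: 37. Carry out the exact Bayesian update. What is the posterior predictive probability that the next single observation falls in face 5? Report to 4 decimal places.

The Dirichlet prior is conjugate to the Multinomial likelihood: each posterior αⱼ = prior αⱼ + observed count nⱼ.
Posterior concentration: (32.66, 58.66, 5.66, 16.66, 38.66), total = 152.30.
P(next = 5 | data) = α_{5}/Σα = 0.2538.

0.2538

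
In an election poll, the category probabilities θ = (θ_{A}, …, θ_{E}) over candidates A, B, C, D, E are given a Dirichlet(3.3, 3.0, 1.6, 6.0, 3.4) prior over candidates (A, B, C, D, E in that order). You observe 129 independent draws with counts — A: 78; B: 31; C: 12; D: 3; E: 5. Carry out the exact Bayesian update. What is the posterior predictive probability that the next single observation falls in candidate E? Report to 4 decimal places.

The Dirichlet prior is conjugate to the Multinomial likelihood: each posterior αⱼ = prior αⱼ + observed count nⱼ.
Posterior concentration: (81.3, 34.0, 13.6, 9.0, 8.4), total = 146.3.
P(next = E | data) = α_{E}/Σα = 0.0574.

0.0574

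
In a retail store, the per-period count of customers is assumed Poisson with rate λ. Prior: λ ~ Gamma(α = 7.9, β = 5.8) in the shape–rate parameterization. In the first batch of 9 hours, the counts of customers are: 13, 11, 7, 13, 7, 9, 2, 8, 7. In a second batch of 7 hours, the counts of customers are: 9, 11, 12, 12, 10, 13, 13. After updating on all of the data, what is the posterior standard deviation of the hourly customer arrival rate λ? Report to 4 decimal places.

With a Gamma(shape α, rate β) prior, the Poisson likelihood is conjugate: the posterior is Gamma(α + ΣXᵢ, β + n).
Batch 1: sum of counts S = 77 over n = 9 hours.
After batch 1: Gamma(α+S, β+n) = Gamma(7.9+77, 5.8+9) = Gamma(84.9, 14.8).
Batch 2: sum of counts S = 80 over n = 7 hours.
After batch 2: Gamma(α+S, β+n) = Gamma(84.9+80, 14.8+7) = Gamma(164.9, 21.8).
SD = √α/β = √164.9/21.8 = 0.5891.

0.5891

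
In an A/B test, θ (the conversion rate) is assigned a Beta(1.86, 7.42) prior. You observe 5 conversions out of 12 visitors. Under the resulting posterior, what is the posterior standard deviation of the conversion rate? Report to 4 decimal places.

The Beta prior is conjugate to a Binomial/Bernoulli likelihood; the update adds successes to α and failures to β.
Posterior: Beta(α+k, β+n−k) = Beta(1.86+5, 7.42+7) = Beta(6.86, 14.42).
Var = αβ/((α+β)²(α+β+1)) = 6.86·14.42/(21.28²·22.28) = 0.00980462; SD = √0.00980462 = 0.0990.

0.0990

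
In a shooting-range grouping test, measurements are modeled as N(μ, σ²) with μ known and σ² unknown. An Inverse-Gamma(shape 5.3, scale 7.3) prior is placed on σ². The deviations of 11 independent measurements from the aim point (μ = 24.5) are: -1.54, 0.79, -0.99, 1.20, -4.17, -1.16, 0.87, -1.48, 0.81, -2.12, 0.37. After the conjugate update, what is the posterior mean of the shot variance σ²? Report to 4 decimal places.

With known mean μ and an Inverse-Gamma(α, β) prior on σ², the Normal likelihood is conjugate: posterior is Inv-Gamma(α + n/2, β + Σ(xᵢ−μ)²/2).
Σ(xᵢ−μ)² = (-1.54)² + (0.79)² + (-0.99)² + (1.20)² + (-4.17)² + (-1.16)² + (0.87)² + (-1.48)² + (0.81)² + (-2.12)² + (0.37)² = 32.3850.
Posterior: Inv-Gamma(5.3 + 11/2, 7.3 + 32.3850/2) = Inv-Gamma(10.80, 23.49250).
E[σ²|data] = β/(α−1) = 23.49250/9.80 = 2.3972.

2.3972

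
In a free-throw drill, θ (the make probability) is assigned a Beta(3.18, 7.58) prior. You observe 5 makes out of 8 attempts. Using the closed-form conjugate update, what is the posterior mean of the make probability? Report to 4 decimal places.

The Beta prior is conjugate to a Binomial/Bernoulli likelihood; the update adds successes to α and failures to β.
Posterior: Beta(α+k, β+n−k) = Beta(3.18+5, 7.58+3) = Beta(8.18, 10.58).
Posterior mean = α/(α+β) = 8.18/18.76 = 0.4360.

0.4360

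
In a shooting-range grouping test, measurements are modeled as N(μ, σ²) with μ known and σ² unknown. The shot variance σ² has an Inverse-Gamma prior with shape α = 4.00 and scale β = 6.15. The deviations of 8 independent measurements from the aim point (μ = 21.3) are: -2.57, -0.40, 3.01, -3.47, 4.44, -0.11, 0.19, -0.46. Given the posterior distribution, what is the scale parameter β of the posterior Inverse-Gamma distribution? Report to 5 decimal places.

30.06965

With known mean μ and an Inverse-Gamma(α, β) prior on σ², the Normal likelihood is conjugate: posterior is Inv-Gamma(α + n/2, β + Σ(xᵢ−μ)²/2).
Σ(xᵢ−μ)² = (-2.57)² + (-0.40)² + (3.01)² + (-3.47)² + (4.44)² + (-0.11)² + (0.19)² + (-0.46)² = 47.8393.
Posterior: Inv-Gamma(4.00 + 8/2, 6.15 + 47.8393/2) = Inv-Gamma(8.00, 30.06965).
Posterior β = 30.06965.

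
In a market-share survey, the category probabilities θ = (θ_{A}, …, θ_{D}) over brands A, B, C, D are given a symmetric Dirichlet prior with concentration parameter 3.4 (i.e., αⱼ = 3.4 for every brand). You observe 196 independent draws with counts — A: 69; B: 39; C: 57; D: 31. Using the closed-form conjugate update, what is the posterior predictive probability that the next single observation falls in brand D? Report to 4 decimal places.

The Dirichlet prior is conjugate to the Multinomial likelihood: each posterior αⱼ = prior αⱼ + observed count nⱼ.
Posterior concentration: (72.4, 42.4, 60.4, 34.4), total = 209.6.
P(next = D | data) = α_{D}/Σα = 0.1641.

0.1641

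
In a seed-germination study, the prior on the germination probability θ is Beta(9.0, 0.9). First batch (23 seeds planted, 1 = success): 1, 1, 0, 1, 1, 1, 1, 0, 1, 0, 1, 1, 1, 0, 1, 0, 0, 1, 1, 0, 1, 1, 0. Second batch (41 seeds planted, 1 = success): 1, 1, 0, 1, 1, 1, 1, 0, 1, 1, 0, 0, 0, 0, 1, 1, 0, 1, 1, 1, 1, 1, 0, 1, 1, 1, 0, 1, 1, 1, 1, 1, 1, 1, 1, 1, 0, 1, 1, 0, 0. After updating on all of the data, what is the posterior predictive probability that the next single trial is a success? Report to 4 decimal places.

0.7172

The Beta prior is conjugate to a Binomial/Bernoulli likelihood; the update adds successes to α and failures to β.
After batch 1: Beta(9.0+15, 0.9+8) = Beta(24.0, 8.9).
After batch 2: Beta(24.0+29, 8.9+12) = Beta(53.0, 20.9).
For a single future Bernoulli trial, P(success | data) = α/(α+β) = 0.7172.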